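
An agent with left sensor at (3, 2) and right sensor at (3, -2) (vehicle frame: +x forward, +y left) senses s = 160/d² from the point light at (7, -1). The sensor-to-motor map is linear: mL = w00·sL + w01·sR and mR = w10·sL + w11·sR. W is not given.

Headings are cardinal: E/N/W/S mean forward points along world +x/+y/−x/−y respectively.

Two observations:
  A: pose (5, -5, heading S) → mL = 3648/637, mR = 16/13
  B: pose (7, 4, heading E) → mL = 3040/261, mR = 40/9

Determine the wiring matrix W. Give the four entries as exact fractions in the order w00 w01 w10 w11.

1 1 0 1/2

obs A: pose=(5,-5,S) → sL=160/49, sR=32/13, mL=3648/637, mR=16/13
obs B: pose=(7,4,E) → sL=80/29, sR=80/9, mL=3040/261, mR=40/9
sensor matrix S = [[160/49, 32/13], [80/29, 80/9]]; det S = 3696640/166257
solve [mL_A; mL_B] = S·[w00; w01] and [mR_A; mR_B] = S·[w10; w11]:
  w00 = 1, w01 = 1, w10 = 0, w11 = 1/2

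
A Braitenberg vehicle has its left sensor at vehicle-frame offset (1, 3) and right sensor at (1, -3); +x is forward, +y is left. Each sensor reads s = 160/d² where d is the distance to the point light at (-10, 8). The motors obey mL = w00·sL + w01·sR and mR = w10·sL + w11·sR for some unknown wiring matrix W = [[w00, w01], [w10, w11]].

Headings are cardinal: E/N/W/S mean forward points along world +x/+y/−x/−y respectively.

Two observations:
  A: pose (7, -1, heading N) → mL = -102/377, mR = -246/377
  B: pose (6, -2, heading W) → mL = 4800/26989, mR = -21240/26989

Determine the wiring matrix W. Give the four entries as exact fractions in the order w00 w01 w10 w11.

obs A: pose=(7,-1,N) → sL=8/13, sR=10/29, mL=-102/377, mR=-246/377
obs B: pose=(6,-2,W) → sL=80/197, sR=80/137, mL=4800/26989, mR=-21240/26989
sensor matrix S = [[8/13, 10/29], [80/197, 80/137]]; det S = 2231520/10174853
solve [mL_A; mL_B] = S·[w00; w01] and [mR_A; mR_B] = S·[w10; w11]:
  w00 = -1, w01 = 1, w10 = -1/2, w11 = -1

-1 1 -1/2 -1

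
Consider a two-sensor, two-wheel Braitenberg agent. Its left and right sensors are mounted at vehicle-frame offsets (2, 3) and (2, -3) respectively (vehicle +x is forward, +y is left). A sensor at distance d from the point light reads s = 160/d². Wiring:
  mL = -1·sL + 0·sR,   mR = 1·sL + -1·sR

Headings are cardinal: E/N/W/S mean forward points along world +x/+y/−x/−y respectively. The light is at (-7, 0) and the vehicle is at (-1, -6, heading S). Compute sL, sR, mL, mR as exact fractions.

32/29 160/73 -32/29 -2304/2117

left sensor world pos  = (2, -8); dL² = 145
right sensor world pos = (-4, -8); dR² = 73
sL = 160/145 = 32/29
sR = 160/73 = 160/73
mL = -1·sL + 0·sR = -32/29
mR = 1·sL + -1·sR = -2304/2117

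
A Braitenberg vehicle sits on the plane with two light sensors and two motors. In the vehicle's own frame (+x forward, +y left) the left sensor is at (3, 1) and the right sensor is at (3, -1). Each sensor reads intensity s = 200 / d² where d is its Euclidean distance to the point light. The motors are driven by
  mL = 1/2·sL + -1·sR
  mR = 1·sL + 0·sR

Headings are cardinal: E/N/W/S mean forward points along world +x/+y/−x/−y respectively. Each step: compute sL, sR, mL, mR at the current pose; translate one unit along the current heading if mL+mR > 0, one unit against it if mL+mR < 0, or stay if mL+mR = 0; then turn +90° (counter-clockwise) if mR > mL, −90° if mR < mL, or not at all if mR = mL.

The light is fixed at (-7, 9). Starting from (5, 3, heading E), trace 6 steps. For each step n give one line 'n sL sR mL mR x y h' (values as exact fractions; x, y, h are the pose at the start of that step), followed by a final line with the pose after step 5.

0 4/5 100/137 -226/685 4/5 5 3 E
1 200/153 40/41 -2020/6273 200/153 6 3 N
2 25/17 50/29 -975/986 25/17 6 4 W
3 200/233 40/37 -5620/8621 200/233 5 4 S
4 4/5 100/137 -226/685 4/5 5 3 E
5 200/153 40/41 -2020/6273 200/153 6 3 N
final 6 4 W

n=0: pose=(5,3,E); sL=4/5, sR=100/137; mL=-226/685, mR=4/5; mL+mR=322/685 → advance +1; mR−mL=774/685 → turn +1·90°
n=1: pose=(6,3,N); sL=200/153, sR=40/41; mL=-2020/6273, mR=200/153; mL+mR=2060/2091 → advance +1; mR−mL=10220/6273 → turn +1·90°
n=2: pose=(6,4,W); sL=25/17, sR=50/29; mL=-975/986, mR=25/17; mL+mR=475/986 → advance +1; mR−mL=2425/986 → turn +1·90°
n=3: pose=(5,4,S); sL=200/233, sR=40/37; mL=-5620/8621, mR=200/233; mL+mR=1780/8621 → advance +1; mR−mL=13020/8621 → turn +1·90°
n=4: pose=(5,3,E); sL=4/5, sR=100/137; mL=-226/685, mR=4/5; mL+mR=322/685 → advance +1; mR−mL=774/685 → turn +1·90°
n=5: pose=(6,3,N); sL=200/153, sR=40/41; mL=-2020/6273, mR=200/153; mL+mR=2060/2091 → advance +1; mR−mL=10220/6273 → turn +1·90°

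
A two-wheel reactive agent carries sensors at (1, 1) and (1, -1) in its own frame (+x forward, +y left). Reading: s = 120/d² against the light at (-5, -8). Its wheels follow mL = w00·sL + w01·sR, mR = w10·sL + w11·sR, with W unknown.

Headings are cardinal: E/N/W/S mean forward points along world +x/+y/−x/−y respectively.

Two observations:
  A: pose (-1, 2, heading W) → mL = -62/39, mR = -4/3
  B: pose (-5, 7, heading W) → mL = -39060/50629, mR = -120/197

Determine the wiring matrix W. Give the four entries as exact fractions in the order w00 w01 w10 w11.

-1/2 -1 -1 0

obs A: pose=(-1,2,W) → sL=4/3, sR=12/13, mL=-62/39, mR=-4/3
obs B: pose=(-5,7,W) → sL=120/197, sR=120/257, mL=-39060/50629, mR=-120/197
sensor matrix S = [[4/3, 12/13], [120/197, 120/257]]; det S = 39680/658177
solve [mL_A; mL_B] = S·[w00; w01] and [mR_A; mR_B] = S·[w10; w11]:
  w00 = -1/2, w01 = -1, w10 = -1, w11 = 0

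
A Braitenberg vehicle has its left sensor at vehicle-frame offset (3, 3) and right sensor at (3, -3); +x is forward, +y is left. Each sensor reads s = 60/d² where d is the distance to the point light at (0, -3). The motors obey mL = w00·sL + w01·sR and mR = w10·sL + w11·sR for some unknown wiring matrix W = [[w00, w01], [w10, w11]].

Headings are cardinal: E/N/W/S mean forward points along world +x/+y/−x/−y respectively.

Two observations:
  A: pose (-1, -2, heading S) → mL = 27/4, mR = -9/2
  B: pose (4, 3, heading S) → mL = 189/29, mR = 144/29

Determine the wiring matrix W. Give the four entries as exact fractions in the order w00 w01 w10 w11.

obs A: pose=(-1,-2,S) → sL=15/2, sR=3, mL=27/4, mR=-9/2
obs B: pose=(4,3,S) → sL=30/29, sR=6, mL=189/29, mR=144/29
sensor matrix S = [[15/2, 3], [30/29, 6]]; det S = 1215/29
solve [mL_A; mL_B] = S·[w00; w01] and [mR_A; mR_B] = S·[w10; w11]:
  w00 = 1/2, w01 = 1, w10 = -1, w11 = 1

1/2 1 -1 1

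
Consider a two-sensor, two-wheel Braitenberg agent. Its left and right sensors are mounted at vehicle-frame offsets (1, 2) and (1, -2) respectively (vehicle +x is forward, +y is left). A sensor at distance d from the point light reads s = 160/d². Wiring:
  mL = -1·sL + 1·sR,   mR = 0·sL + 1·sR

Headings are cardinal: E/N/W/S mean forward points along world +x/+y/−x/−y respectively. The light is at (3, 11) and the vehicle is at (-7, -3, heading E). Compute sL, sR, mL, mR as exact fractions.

left sensor world pos  = (-6, -1); dL² = 225
right sensor world pos = (-6, -5); dR² = 337
sL = 160/225 = 32/45
sR = 160/337 = 160/337
mL = -1·sL + 1·sR = -3584/15165
mR = 0·sL + 1·sR = 160/337

32/45 160/337 -3584/15165 160/337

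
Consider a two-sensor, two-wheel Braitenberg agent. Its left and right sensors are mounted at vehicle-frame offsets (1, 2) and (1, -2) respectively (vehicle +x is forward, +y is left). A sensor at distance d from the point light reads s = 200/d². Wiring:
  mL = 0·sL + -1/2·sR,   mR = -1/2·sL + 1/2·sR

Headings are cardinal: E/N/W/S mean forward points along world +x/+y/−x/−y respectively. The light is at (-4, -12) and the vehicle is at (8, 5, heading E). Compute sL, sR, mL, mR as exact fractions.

20/53 100/197 -50/197 680/10441

left sensor world pos  = (9, 7); dL² = 530
right sensor world pos = (9, 3); dR² = 394
sL = 200/530 = 20/53
sR = 200/394 = 100/197
mL = 0·sL + -1/2·sR = -50/197
mR = -1/2·sL + 1/2·sR = 680/10441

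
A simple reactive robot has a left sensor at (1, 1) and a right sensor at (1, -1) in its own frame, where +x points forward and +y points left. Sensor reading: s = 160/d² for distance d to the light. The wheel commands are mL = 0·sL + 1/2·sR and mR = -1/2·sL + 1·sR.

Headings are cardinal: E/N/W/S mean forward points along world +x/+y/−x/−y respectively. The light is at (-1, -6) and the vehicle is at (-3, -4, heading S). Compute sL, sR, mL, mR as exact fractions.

80 16 8 -24

left sensor world pos  = (-2, -5); dL² = 2
right sensor world pos = (-4, -5); dR² = 10
sL = 160/2 = 80
sR = 160/10 = 16
mL = 0·sL + 1/2·sR = 8
mR = -1/2·sL + 1·sR = -24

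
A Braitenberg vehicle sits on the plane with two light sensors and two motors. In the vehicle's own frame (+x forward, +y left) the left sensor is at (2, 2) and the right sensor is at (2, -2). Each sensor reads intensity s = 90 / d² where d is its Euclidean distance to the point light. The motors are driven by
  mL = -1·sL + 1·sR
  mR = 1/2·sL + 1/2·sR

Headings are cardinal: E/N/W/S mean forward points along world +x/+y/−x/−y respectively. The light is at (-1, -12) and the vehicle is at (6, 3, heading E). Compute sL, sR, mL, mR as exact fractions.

9/37 9/25 108/925 279/925

left sensor world pos  = (8, 5); dL² = 370
right sensor world pos = (8, 1); dR² = 250
sL = 90/370 = 9/37
sR = 90/250 = 9/25
mL = -1·sL + 1·sR = 108/925
mR = 1/2·sL + 1/2·sR = 279/925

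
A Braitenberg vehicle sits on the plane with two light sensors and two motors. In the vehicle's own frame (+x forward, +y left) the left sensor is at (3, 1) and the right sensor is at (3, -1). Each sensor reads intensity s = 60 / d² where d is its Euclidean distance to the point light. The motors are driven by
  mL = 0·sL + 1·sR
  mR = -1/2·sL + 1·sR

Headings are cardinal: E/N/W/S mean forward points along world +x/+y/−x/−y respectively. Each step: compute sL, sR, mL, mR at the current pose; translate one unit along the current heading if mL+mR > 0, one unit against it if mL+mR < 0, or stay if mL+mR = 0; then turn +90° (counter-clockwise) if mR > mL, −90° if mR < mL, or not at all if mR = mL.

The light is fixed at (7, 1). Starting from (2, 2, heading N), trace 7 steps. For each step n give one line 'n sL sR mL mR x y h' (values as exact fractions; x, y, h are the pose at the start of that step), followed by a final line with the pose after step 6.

0 15/13 15/8 15/8 135/104 2 2 N
1 60/13 12 12 126/13 2 3 E
2 6 30/13 30/13 -9/13 3 3 S
3 60/49 60/53 60/53 1350/2597 3 2 W
4 15/13 15/8 15/8 135/104 2 2 N
5 60/13 12 12 126/13 2 3 E
6 6 30/13 30/13 -9/13 3 3 S
final 3 2 W

n=0: pose=(2,2,N); sL=15/13, sR=15/8; mL=15/8, mR=135/104; mL+mR=165/52 → advance +1; mR−mL=-15/26 → turn -1·90°
n=1: pose=(2,3,E); sL=60/13, sR=12; mL=12, mR=126/13; mL+mR=282/13 → advance +1; mR−mL=-30/13 → turn -1·90°
n=2: pose=(3,3,S); sL=6, sR=30/13; mL=30/13, mR=-9/13; mL+mR=21/13 → advance +1; mR−mL=-3 → turn -1·90°
n=3: pose=(3,2,W); sL=60/49, sR=60/53; mL=60/53, mR=1350/2597; mL+mR=4290/2597 → advance +1; mR−mL=-30/49 → turn -1·90°
n=4: pose=(2,2,N); sL=15/13, sR=15/8; mL=15/8, mR=135/104; mL+mR=165/52 → advance +1; mR−mL=-15/26 → turn -1·90°
n=5: pose=(2,3,E); sL=60/13, sR=12; mL=12, mR=126/13; mL+mR=282/13 → advance +1; mR−mL=-30/13 → turn -1·90°
n=6: pose=(3,3,S); sL=6, sR=30/13; mL=30/13, mR=-9/13; mL+mR=21/13 → advance +1; mR−mL=-3 → turn -1·90°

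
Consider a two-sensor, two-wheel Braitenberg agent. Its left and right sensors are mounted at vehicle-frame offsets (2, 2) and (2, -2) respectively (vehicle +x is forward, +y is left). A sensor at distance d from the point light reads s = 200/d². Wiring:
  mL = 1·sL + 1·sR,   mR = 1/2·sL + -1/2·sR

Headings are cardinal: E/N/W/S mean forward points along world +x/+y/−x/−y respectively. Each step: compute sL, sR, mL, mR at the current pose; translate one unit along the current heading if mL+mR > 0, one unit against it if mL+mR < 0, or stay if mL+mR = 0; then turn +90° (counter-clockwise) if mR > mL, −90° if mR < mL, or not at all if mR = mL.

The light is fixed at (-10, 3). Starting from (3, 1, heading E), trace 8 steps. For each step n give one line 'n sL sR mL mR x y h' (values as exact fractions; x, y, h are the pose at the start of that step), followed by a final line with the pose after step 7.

0 8/9 200/241 3728/2169 64/2169 3 1 E
1 25/34 5/4 135/68 -35/136 4 1 S
2 200/169 40/29 12560/4901 -480/4901 4 0 W
3 100/61 100/113 17400/6893 2600/6893 3 0 N
4 8/9 200/241 3728/2169 64/2169 3 1 E
5 25/34 5/4 135/68 -35/136 4 1 S
6 200/169 40/29 12560/4901 -480/4901 4 0 W
7 100/61 100/113 17400/6893 2600/6893 3 0 N
final 3 1 E

n=0: pose=(3,1,E); sL=8/9, sR=200/241; mL=3728/2169, mR=64/2169; mL+mR=1264/723 → advance +1; mR−mL=-3664/2169 → turn -1·90°
n=1: pose=(4,1,S); sL=25/34, sR=5/4; mL=135/68, mR=-35/136; mL+mR=235/136 → advance +1; mR−mL=-305/136 → turn -1·90°
n=2: pose=(4,0,W); sL=200/169, sR=40/29; mL=12560/4901, mR=-480/4901; mL+mR=12080/4901 → advance +1; mR−mL=-13040/4901 → turn -1·90°
n=3: pose=(3,0,N); sL=100/61, sR=100/113; mL=17400/6893, mR=2600/6893; mL+mR=20000/6893 → advance +1; mR−mL=-14800/6893 → turn -1·90°
n=4: pose=(3,1,E); sL=8/9, sR=200/241; mL=3728/2169, mR=64/2169; mL+mR=1264/723 → advance +1; mR−mL=-3664/2169 → turn -1·90°
n=5: pose=(4,1,S); sL=25/34, sR=5/4; mL=135/68, mR=-35/136; mL+mR=235/136 → advance +1; mR−mL=-305/136 → turn -1·90°
n=6: pose=(4,0,W); sL=200/169, sR=40/29; mL=12560/4901, mR=-480/4901; mL+mR=12080/4901 → advance +1; mR−mL=-13040/4901 → turn -1·90°
n=7: pose=(3,0,N); sL=100/61, sR=100/113; mL=17400/6893, mR=2600/6893; mL+mR=20000/6893 → advance +1; mR−mL=-14800/6893 → turn -1·90°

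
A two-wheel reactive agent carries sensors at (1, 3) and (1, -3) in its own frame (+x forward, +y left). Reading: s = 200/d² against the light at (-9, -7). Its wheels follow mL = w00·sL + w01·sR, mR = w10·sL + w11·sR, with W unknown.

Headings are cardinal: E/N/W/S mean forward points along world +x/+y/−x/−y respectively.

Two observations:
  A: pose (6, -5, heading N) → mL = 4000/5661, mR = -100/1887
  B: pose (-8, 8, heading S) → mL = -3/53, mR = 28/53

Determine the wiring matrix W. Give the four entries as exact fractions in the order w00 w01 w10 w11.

1 -1 -1/2 1

obs A: pose=(6,-5,N) → sL=200/153, sR=200/333, mL=4000/5661, mR=-100/1887
obs B: pose=(-8,8,S) → sL=50/53, sR=1, mL=-3/53, mR=28/53
sensor matrix S = [[200/153, 200/333], [50/53, 1]]; det S = 222200/300033
solve [mL_A; mL_B] = S·[w00; w01] and [mR_A; mR_B] = S·[w10; w11]:
  w00 = 1, w01 = -1, w10 = -1/2, w11 = 1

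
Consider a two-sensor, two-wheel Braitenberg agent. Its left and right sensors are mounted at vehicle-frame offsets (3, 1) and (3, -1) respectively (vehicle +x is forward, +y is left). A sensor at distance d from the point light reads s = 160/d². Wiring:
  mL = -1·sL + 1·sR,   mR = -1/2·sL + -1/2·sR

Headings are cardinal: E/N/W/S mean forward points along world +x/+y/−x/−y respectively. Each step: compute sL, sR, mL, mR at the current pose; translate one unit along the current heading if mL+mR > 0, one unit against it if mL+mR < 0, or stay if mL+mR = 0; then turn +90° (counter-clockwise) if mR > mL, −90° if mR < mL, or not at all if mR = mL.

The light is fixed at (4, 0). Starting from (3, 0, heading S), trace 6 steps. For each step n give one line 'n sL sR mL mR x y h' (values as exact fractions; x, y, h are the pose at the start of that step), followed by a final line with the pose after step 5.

n=0: pose=(3,0,S); sL=160/9, sR=160/13; mL=-640/117, mR=-1760/117; mL+mR=-800/39 → advance -1; mR−mL=-1120/117 → turn -1·90°
n=1: pose=(3,1,W); sL=10, sR=8; mL=-2, mR=-9; mL+mR=-11 → advance -1; mR−mL=-7 → turn -1·90°
n=2: pose=(4,1,N); sL=160/17, sR=160/17; mL=0, mR=-160/17; mL+mR=-160/17 → advance -1; mR−mL=-160/17 → turn -1·90°
n=3: pose=(4,0,E); sL=16, sR=16; mL=0, mR=-16; mL+mR=-16 → advance -1; mR−mL=-16 → turn -1·90°
n=4: pose=(3,0,S); sL=160/9, sR=160/13; mL=-640/117, mR=-1760/117; mL+mR=-800/39 → advance -1; mR−mL=-1120/117 → turn -1·90°
n=5: pose=(3,1,W); sL=10, sR=8; mL=-2, mR=-9; mL+mR=-11 → advance -1; mR−mL=-7 → turn -1·90°

0 160/9 160/13 -640/117 -1760/117 3 0 S
1 10 8 -2 -9 3 1 W
2 160/17 160/17 0 -160/17 4 1 N
3 16 16 0 -16 4 0 E
4 160/9 160/13 -640/117 -1760/117 3 0 S
5 10 8 -2 -9 3 1 W
final 4 1 N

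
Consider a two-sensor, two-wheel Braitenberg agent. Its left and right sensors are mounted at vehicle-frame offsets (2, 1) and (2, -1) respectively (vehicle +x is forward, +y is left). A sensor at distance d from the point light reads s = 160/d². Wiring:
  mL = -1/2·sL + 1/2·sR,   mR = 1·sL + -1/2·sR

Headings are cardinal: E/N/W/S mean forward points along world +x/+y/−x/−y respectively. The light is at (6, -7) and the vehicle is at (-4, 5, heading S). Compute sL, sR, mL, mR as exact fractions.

left sensor world pos  = (-3, 3); dL² = 181
right sensor world pos = (-5, 3); dR² = 221
sL = 160/181 = 160/181
sR = 160/221 = 160/221
mL = -1/2·sL + 1/2·sR = -3200/40001
mR = 1·sL + -1/2·sR = 20880/40001

160/181 160/221 -3200/40001 20880/40001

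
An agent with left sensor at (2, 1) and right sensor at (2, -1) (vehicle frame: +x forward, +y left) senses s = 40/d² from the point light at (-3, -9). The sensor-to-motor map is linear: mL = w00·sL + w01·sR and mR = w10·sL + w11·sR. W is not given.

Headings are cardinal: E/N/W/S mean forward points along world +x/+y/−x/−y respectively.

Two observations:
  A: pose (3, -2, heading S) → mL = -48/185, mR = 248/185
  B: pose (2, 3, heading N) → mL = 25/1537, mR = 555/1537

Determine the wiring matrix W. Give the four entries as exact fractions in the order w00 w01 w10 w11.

obs A: pose=(3,-2,S) → sL=20/37, sR=4/5, mL=-48/185, mR=248/185
obs B: pose=(2,3,N) → sL=10/53, sR=5/29, mL=25/1537, mR=555/1537
sensor matrix S = [[20/37, 4/5], [10/53, 5/29]]; det S = -3284/56869
solve [mL_A; mL_B] = S·[w00; w01] and [mR_A; mR_B] = S·[w10; w11]:
  w00 = 1, w01 = -1, w10 = 1, w11 = 1

1 -1 1 1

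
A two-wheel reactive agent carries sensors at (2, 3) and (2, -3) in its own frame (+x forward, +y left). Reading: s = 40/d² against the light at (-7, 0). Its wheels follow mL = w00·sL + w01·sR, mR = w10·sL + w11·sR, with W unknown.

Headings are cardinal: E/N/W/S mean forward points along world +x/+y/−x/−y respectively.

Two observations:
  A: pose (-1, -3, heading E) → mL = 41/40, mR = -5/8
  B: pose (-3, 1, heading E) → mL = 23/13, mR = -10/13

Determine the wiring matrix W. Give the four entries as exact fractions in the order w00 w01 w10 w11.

obs A: pose=(-1,-3,E) → sL=5/8, sR=2/5, mL=41/40, mR=-5/8
obs B: pose=(-3,1,E) → sL=10/13, sR=1, mL=23/13, mR=-10/13
sensor matrix S = [[5/8, 2/5], [10/13, 1]]; det S = 33/104
solve [mL_A; mL_B] = S·[w00; w01] and [mR_A; mR_B] = S·[w10; w11]:
  w00 = 1, w01 = 1, w10 = -1, w11 = 0

1 1 -1 0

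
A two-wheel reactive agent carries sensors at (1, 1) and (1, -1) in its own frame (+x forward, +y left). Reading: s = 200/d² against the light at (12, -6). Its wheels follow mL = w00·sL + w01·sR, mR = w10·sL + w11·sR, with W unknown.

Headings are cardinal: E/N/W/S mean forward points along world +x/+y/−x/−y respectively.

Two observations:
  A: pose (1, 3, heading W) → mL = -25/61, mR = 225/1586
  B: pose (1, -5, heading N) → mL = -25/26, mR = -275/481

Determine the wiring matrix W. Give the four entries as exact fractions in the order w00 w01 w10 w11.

obs A: pose=(1,3,W) → sL=25/26, sR=50/61, mL=-25/61, mR=225/1586
obs B: pose=(1,-5,N) → sL=50/37, sR=25/13, mL=-25/26, mR=-275/481
sensor matrix S = [[25/26, 50/61], [50/37, 25/13]]; det S = 565625/762866
solve [mL_A; mL_B] = S·[w00; w01] and [mR_A; mR_B] = S·[w10; w11]:
  w00 = 0, w01 = -1/2, w10 = 1, w11 = -1

0 -1/2 1 -1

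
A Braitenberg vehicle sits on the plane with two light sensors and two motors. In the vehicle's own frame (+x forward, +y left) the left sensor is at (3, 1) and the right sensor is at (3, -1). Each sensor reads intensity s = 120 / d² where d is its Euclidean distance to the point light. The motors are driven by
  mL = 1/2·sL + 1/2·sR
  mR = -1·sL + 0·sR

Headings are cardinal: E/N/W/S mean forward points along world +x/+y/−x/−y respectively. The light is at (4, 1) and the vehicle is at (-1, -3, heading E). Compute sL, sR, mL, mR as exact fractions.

120/13 120/29 2520/377 -120/13

left sensor world pos  = (2, -2); dL² = 13
right sensor world pos = (2, -4); dR² = 29
sL = 120/13 = 120/13
sR = 120/29 = 120/29
mL = 1/2·sL + 1/2·sR = 2520/377
mR = -1·sL + 0·sR = -120/13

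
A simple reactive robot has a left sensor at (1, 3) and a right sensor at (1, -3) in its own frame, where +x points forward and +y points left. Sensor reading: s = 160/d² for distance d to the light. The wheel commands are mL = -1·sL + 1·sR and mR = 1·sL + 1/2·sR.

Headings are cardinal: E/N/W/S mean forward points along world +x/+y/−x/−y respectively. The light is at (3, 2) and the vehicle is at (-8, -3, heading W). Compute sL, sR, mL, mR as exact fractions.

10/13 40/37 150/481 630/481

left sensor world pos  = (-9, -6); dL² = 208
right sensor world pos = (-9, 0); dR² = 148
sL = 160/208 = 10/13
sR = 160/148 = 40/37
mL = -1·sL + 1·sR = 150/481
mR = 1·sL + 1/2·sR = 630/481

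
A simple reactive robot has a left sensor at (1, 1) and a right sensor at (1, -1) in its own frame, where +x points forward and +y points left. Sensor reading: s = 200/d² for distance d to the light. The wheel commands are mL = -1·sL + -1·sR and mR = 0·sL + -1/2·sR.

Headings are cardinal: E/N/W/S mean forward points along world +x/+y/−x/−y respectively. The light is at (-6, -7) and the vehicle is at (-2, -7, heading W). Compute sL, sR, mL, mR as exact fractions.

left sensor world pos  = (-3, -8); dL² = 10
right sensor world pos = (-3, -6); dR² = 10
sL = 200/10 = 20
sR = 200/10 = 20
mL = -1·sL + -1·sR = -40
mR = 0·sL + -1/2·sR = -10

20 20 -40 -10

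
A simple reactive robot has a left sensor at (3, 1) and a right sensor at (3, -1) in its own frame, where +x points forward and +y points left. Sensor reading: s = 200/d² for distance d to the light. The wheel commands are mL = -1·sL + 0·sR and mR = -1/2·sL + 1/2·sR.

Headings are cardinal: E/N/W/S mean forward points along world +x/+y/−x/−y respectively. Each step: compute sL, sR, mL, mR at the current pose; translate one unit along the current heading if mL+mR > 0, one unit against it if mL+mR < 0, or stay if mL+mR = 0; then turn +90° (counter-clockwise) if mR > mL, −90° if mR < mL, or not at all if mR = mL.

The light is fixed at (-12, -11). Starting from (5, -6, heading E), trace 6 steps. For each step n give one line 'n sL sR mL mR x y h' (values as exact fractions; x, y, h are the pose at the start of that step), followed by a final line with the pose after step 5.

0 50/109 25/52 -50/109 125/11336 5 -6 E
1 200/289 200/353 -200/289 -6400/102017 4 -6 N
2 100/89 100/97 -100/89 -400/8633 4 -7 W
3 8/13 200/257 -8/13 272/3341 5 -7 S
4 50/109 25/52 -50/109 125/11336 5 -6 E
5 200/289 200/353 -200/289 -6400/102017 4 -6 N
final 4 -7 W

n=0: pose=(5,-6,E); sL=50/109, sR=25/52; mL=-50/109, mR=125/11336; mL+mR=-5075/11336 → advance -1; mR−mL=5325/11336 → turn +1·90°
n=1: pose=(4,-6,N); sL=200/289, sR=200/353; mL=-200/289, mR=-6400/102017; mL+mR=-77000/102017 → advance -1; mR−mL=64200/102017 → turn +1·90°
n=2: pose=(4,-7,W); sL=100/89, sR=100/97; mL=-100/89, mR=-400/8633; mL+mR=-10100/8633 → advance -1; mR−mL=9300/8633 → turn +1·90°
n=3: pose=(5,-7,S); sL=8/13, sR=200/257; mL=-8/13, mR=272/3341; mL+mR=-1784/3341 → advance -1; mR−mL=2328/3341 → turn +1·90°
n=4: pose=(5,-6,E); sL=50/109, sR=25/52; mL=-50/109, mR=125/11336; mL+mR=-5075/11336 → advance -1; mR−mL=5325/11336 → turn +1·90°
n=5: pose=(4,-6,N); sL=200/289, sR=200/353; mL=-200/289, mR=-6400/102017; mL+mR=-77000/102017 → advance -1; mR−mL=64200/102017 → turn +1·90°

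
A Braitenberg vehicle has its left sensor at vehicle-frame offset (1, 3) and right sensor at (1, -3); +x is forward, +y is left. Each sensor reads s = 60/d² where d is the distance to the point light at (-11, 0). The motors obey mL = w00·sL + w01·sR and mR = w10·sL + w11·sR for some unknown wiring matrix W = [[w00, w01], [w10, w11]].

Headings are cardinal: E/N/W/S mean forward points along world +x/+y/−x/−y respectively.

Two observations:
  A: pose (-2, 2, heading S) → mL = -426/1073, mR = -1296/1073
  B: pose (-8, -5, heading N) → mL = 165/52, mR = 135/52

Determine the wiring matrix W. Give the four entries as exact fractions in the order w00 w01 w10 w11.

obs A: pose=(-2,2,S) → sL=12/29, sR=60/37, mL=-426/1073, mR=-1296/1073
obs B: pose=(-8,-5,N) → sL=15/4, sR=15/13, mL=165/52, mR=135/52
sensor matrix S = [[12/29, 60/37], [15/4, 15/13]]; det S = -78165/13949
solve [mL_A; mL_B] = S·[w00; w01] and [mR_A; mR_B] = S·[w10; w11]:
  w00 = 1, w01 = -1/2, w10 = 1, w11 = -1

1 -1/2 1 -1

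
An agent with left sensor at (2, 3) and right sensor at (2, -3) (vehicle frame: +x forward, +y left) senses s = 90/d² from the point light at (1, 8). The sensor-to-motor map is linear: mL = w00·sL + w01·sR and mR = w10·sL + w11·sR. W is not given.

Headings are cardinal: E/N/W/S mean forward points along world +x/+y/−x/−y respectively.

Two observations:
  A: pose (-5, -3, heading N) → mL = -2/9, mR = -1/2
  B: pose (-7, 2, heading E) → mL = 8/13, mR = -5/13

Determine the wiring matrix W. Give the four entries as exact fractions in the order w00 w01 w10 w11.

1/2 -1/2 0 -1/2

obs A: pose=(-5,-3,N) → sL=5/9, sR=1, mL=-2/9, mR=-1/2
obs B: pose=(-7,2,E) → sL=2, sR=10/13, mL=8/13, mR=-5/13
sensor matrix S = [[5/9, 1], [2, 10/13]]; det S = -184/117
solve [mL_A; mL_B] = S·[w00; w01] and [mR_A; mR_B] = S·[w10; w11]:
  w00 = 1/2, w01 = -1/2, w10 = 0, w11 = -1/2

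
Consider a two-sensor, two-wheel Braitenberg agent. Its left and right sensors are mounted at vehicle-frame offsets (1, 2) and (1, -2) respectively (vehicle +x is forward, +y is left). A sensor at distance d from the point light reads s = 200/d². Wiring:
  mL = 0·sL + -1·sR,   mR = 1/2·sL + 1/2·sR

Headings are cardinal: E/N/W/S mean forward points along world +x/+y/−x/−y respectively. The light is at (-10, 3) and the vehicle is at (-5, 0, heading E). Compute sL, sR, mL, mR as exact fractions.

200/37 200/61 -200/61 9800/2257

left sensor world pos  = (-4, 2); dL² = 37
right sensor world pos = (-4, -2); dR² = 61
sL = 200/37 = 200/37
sR = 200/61 = 200/61
mL = 0·sL + -1·sR = -200/61
mR = 1/2·sL + 1/2·sR = 9800/2257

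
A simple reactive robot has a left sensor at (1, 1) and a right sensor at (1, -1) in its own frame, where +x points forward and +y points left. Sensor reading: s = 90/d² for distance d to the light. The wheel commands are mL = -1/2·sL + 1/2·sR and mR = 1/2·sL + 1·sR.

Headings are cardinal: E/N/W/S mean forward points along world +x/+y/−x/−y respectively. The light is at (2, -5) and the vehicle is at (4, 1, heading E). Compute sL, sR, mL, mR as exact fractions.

45/29 45/17 270/493 3375/986

left sensor world pos  = (5, 2); dL² = 58
right sensor world pos = (5, 0); dR² = 34
sL = 90/58 = 45/29
sR = 90/34 = 45/17
mL = -1/2·sL + 1/2·sR = 270/493
mR = 1/2·sL + 1·sR = 3375/986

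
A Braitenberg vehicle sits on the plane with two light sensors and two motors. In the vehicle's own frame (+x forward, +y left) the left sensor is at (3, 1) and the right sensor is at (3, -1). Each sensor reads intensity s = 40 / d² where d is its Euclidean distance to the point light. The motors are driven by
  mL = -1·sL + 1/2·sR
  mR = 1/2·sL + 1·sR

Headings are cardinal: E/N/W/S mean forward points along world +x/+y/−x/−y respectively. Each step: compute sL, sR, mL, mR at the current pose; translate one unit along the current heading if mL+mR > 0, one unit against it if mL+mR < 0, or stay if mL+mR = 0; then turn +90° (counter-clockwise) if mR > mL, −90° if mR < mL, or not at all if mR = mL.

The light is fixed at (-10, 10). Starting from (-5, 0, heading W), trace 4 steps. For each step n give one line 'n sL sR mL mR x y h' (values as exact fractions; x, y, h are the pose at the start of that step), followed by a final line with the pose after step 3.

0 8/25 8/17 -36/425 268/425 -5 0 W
1 20/97 20/89 -810/8633 2830/8633 -6 0 S
2 40/149 40/193 -4740/28757 9820/28757 -6 -1 E
3 1/2 2/5 -3/10 13/20 -5 -1 N
final -5 0 W

n=0: pose=(-5,0,W); sL=8/25, sR=8/17; mL=-36/425, mR=268/425; mL+mR=232/425 → advance +1; mR−mL=304/425 → turn +1·90°
n=1: pose=(-6,0,S); sL=20/97, sR=20/89; mL=-810/8633, mR=2830/8633; mL+mR=2020/8633 → advance +1; mR−mL=3640/8633 → turn +1·90°
n=2: pose=(-6,-1,E); sL=40/149, sR=40/193; mL=-4740/28757, mR=9820/28757; mL+mR=5080/28757 → advance +1; mR−mL=14560/28757 → turn +1·90°
n=3: pose=(-5,-1,N); sL=1/2, sR=2/5; mL=-3/10, mR=13/20; mL+mR=7/20 → advance +1; mR−mL=19/20 → turn +1·90°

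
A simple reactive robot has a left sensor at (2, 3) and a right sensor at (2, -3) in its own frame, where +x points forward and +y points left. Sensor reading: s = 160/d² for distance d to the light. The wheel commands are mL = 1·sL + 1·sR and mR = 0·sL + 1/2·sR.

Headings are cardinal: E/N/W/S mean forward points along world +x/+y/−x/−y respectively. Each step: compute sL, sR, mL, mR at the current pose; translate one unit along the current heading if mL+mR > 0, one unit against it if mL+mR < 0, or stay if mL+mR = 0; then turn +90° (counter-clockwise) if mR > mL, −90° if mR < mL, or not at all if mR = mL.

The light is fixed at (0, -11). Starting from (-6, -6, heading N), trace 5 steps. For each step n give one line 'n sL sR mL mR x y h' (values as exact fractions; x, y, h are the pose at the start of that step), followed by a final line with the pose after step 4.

0 16/13 80/29 1504/377 40/29 -6 -6 N
1 160/97 32/5 3904/485 16/5 -6 -5 E
2 8 2 10 1 -5 -5 S
3 160/53 160/113 26560/5989 80/113 -5 -6 W
4 16/13 80/29 1504/377 40/29 -6 -6 N
final -6 -5 E

n=0: pose=(-6,-6,N); sL=16/13, sR=80/29; mL=1504/377, mR=40/29; mL+mR=2024/377 → advance +1; mR−mL=-984/377 → turn -1·90°
n=1: pose=(-6,-5,E); sL=160/97, sR=32/5; mL=3904/485, mR=16/5; mL+mR=5456/485 → advance +1; mR−mL=-2352/485 → turn -1·90°
n=2: pose=(-5,-5,S); sL=8, sR=2; mL=10, mR=1; mL+mR=11 → advance +1; mR−mL=-9 → turn -1·90°
n=3: pose=(-5,-6,W); sL=160/53, sR=160/113; mL=26560/5989, mR=80/113; mL+mR=30800/5989 → advance +1; mR−mL=-22320/5989 → turn -1·90°
n=4: pose=(-6,-6,N); sL=16/13, sR=80/29; mL=1504/377, mR=40/29; mL+mR=2024/377 → advance +1; mR−mL=-984/377 → turn -1·90°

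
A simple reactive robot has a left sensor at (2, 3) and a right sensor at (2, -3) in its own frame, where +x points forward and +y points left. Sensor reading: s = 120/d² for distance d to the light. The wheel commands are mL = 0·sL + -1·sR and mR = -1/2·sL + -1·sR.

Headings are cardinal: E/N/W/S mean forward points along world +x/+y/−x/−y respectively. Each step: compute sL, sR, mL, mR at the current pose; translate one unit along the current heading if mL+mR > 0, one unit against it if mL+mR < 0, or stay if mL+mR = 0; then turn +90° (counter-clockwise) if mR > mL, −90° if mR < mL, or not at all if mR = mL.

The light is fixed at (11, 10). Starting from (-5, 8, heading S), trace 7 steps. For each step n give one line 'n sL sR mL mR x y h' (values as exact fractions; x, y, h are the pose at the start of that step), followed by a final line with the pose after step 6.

n=0: pose=(-5,8,S); sL=24/37, sR=120/377; mL=-120/377, mR=-8964/13949; mL+mR=-13404/13949 → advance -1; mR−mL=-12/37 → turn -1·90°
n=1: pose=(-5,9,W); sL=6/17, sR=15/41; mL=-15/41, mR=-378/697; mL+mR=-633/697 → advance -1; mR−mL=-3/17 → turn -1·90°
n=2: pose=(-4,9,N); sL=24/65, sR=24/29; mL=-24/29, mR=-1908/1885; mL+mR=-3468/1885 → advance -1; mR−mL=-12/65 → turn -1·90°
n=3: pose=(-4,8,E); sL=12/17, sR=60/97; mL=-60/97, mR=-1602/1649; mL+mR=-2622/1649 → advance -1; mR−mL=-6/17 → turn -1·90°
n=4: pose=(-5,8,S); sL=24/37, sR=120/377; mL=-120/377, mR=-8964/13949; mL+mR=-13404/13949 → advance -1; mR−mL=-12/37 → turn -1·90°
n=5: pose=(-5,9,W); sL=6/17, sR=15/41; mL=-15/41, mR=-378/697; mL+mR=-633/697 → advance -1; mR−mL=-3/17 → turn -1·90°
n=6: pose=(-4,9,N); sL=24/65, sR=24/29; mL=-24/29, mR=-1908/1885; mL+mR=-3468/1885 → advance -1; mR−mL=-12/65 → turn -1·90°

0 24/37 120/377 -120/377 -8964/13949 -5 8 S
1 6/17 15/41 -15/41 -378/697 -5 9 W
2 24/65 24/29 -24/29 -1908/1885 -4 9 N
3 12/17 60/97 -60/97 -1602/1649 -4 8 E
4 24/37 120/377 -120/377 -8964/13949 -5 8 S
5 6/17 15/41 -15/41 -378/697 -5 9 W
6 24/65 24/29 -24/29 -1908/1885 -4 9 N
final -4 8 E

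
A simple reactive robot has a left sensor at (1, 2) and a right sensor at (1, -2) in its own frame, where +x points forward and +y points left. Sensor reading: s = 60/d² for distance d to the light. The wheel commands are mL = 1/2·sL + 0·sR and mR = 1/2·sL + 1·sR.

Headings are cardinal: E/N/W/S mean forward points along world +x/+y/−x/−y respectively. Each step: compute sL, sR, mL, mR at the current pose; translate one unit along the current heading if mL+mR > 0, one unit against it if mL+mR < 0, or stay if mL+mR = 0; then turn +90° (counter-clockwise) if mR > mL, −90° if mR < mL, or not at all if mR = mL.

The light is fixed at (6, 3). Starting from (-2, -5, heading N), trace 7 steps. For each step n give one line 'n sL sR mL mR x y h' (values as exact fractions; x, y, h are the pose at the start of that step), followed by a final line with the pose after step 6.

n=0: pose=(-2,-5,N); sL=60/149, sR=12/17; mL=30/149, mR=2298/2533; mL+mR=2808/2533 → advance +1; mR−mL=12/17 → turn +1·90°
n=1: pose=(-2,-4,W); sL=10/27, sR=30/53; mL=5/27, mR=1075/1431; mL+mR=1340/1431 → advance +1; mR−mL=30/53 → turn +1·90°
n=2: pose=(-3,-4,S); sL=60/113, sR=12/37; mL=30/113, mR=2466/4181; mL+mR=3576/4181 → advance +1; mR−mL=12/37 → turn +1·90°
n=3: pose=(-3,-5,E); sL=3/5, sR=15/41; mL=3/10, mR=273/410; mL+mR=198/205 → advance +1; mR−mL=15/41 → turn +1·90°
n=4: pose=(-2,-5,N); sL=60/149, sR=12/17; mL=30/149, mR=2298/2533; mL+mR=2808/2533 → advance +1; mR−mL=12/17 → turn +1·90°
n=5: pose=(-2,-4,W); sL=10/27, sR=30/53; mL=5/27, mR=1075/1431; mL+mR=1340/1431 → advance +1; mR−mL=30/53 → turn +1·90°
n=6: pose=(-3,-4,S); sL=60/113, sR=12/37; mL=30/113, mR=2466/4181; mL+mR=3576/4181 → advance +1; mR−mL=12/37 → turn +1·90°

0 60/149 12/17 30/149 2298/2533 -2 -5 N
1 10/27 30/53 5/27 1075/1431 -2 -4 W
2 60/113 12/37 30/113 2466/4181 -3 -4 S
3 3/5 15/41 3/10 273/410 -3 -5 E
4 60/149 12/17 30/149 2298/2533 -2 -5 N
5 10/27 30/53 5/27 1075/1431 -2 -4 W
6 60/113 12/37 30/113 2466/4181 -3 -4 S
final -3 -5 E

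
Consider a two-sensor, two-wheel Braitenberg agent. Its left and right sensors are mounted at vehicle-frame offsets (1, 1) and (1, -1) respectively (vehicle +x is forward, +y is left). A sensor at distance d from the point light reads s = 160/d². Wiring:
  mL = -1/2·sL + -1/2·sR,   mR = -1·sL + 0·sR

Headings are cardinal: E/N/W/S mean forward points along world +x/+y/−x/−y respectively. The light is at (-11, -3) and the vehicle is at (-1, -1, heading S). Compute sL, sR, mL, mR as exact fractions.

left sensor world pos  = (0, -2); dL² = 122
right sensor world pos = (-2, -2); dR² = 82
sL = 160/122 = 80/61
sR = 160/82 = 80/41
mL = -1/2·sL + -1/2·sR = -4080/2501
mR = -1·sL + 0·sR = -80/61

80/61 80/41 -4080/2501 -80/61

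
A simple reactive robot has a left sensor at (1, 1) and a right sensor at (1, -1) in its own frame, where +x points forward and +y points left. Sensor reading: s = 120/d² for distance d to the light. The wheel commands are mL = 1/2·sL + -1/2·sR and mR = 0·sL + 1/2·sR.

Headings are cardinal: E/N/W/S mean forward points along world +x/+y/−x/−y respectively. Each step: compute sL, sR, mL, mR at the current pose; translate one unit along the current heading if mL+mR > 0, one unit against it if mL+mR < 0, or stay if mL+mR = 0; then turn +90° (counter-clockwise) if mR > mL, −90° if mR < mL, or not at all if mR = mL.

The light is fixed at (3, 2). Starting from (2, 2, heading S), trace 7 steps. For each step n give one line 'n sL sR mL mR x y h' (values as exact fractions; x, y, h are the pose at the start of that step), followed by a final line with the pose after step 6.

0 120 24 48 12 2 2 S
1 15 30 -15/2 15 2 1 W
2 24 120/13 96/13 60/13 1 1 S
3 20/3 12 -8/3 6 1 0 W
4 120/13 24/5 144/65 12/5 0 0 S
5 15 6 9/2 3 0 -1 E
6 120/17 24/5 96/85 12/5 1 -1 S
final 1 -2 E

n=0: pose=(2,2,S); sL=120, sR=24; mL=48, mR=12; mL+mR=60 → advance +1; mR−mL=-36 → turn -1·90°
n=1: pose=(2,1,W); sL=15, sR=30; mL=-15/2, mR=15; mL+mR=15/2 → advance +1; mR−mL=45/2 → turn +1·90°
n=2: pose=(1,1,S); sL=24, sR=120/13; mL=96/13, mR=60/13; mL+mR=12 → advance +1; mR−mL=-36/13 → turn -1·90°
n=3: pose=(1,0,W); sL=20/3, sR=12; mL=-8/3, mR=6; mL+mR=10/3 → advance +1; mR−mL=26/3 → turn +1·90°
n=4: pose=(0,0,S); sL=120/13, sR=24/5; mL=144/65, mR=12/5; mL+mR=60/13 → advance +1; mR−mL=12/65 → turn +1·90°
n=5: pose=(0,-1,E); sL=15, sR=6; mL=9/2, mR=3; mL+mR=15/2 → advance +1; mR−mL=-3/2 → turn -1·90°
n=6: pose=(1,-1,S); sL=120/17, sR=24/5; mL=96/85, mR=12/5; mL+mR=60/17 → advance +1; mR−mL=108/85 → turn +1·90°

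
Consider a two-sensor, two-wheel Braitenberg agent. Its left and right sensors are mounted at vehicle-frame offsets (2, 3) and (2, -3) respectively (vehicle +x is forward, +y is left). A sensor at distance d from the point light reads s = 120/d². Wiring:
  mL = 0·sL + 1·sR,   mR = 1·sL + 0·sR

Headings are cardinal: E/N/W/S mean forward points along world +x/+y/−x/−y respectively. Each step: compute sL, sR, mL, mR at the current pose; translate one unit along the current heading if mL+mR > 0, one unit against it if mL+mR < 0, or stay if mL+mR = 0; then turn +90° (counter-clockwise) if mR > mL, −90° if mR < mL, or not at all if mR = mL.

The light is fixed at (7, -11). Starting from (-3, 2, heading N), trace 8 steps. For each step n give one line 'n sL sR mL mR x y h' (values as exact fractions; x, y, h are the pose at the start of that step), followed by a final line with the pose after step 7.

0 60/197 60/137 60/137 60/197 -3 2 N
1 120/353 24/37 24/37 120/353 -3 3 E
2 2/3 5/12 5/12 2/3 -2 3 S
3 24/61 120/149 120/149 24/61 -2 2 E
4 60/73 60/121 60/121 60/73 -1 2 S
5 40/87 40/39 40/39 40/87 -1 1 E
6 30/29 3/5 3/5 30/29 0 1 S
7 120/221 120/89 120/89 120/221 0 0 E
final 1 0 S

n=0: pose=(-3,2,N); sL=60/197, sR=60/137; mL=60/137, mR=60/197; mL+mR=20040/26989 → advance +1; mR−mL=-3600/26989 → turn -1·90°
n=1: pose=(-3,3,E); sL=120/353, sR=24/37; mL=24/37, mR=120/353; mL+mR=12912/13061 → advance +1; mR−mL=-4032/13061 → turn -1·90°
n=2: pose=(-2,3,S); sL=2/3, sR=5/12; mL=5/12, mR=2/3; mL+mR=13/12 → advance +1; mR−mL=1/4 → turn +1·90°
n=3: pose=(-2,2,E); sL=24/61, sR=120/149; mL=120/149, mR=24/61; mL+mR=10896/9089 → advance +1; mR−mL=-3744/9089 → turn -1·90°
n=4: pose=(-1,2,S); sL=60/73, sR=60/121; mL=60/121, mR=60/73; mL+mR=11640/8833 → advance +1; mR−mL=2880/8833 → turn +1·90°
n=5: pose=(-1,1,E); sL=40/87, sR=40/39; mL=40/39, mR=40/87; mL+mR=560/377 → advance +1; mR−mL=-640/1131 → turn -1·90°
n=6: pose=(0,1,S); sL=30/29, sR=3/5; mL=3/5, mR=30/29; mL+mR=237/145 → advance +1; mR−mL=63/145 → turn +1·90°
n=7: pose=(0,0,E); sL=120/221, sR=120/89; mL=120/89, mR=120/221; mL+mR=37200/19669 → advance +1; mR−mL=-15840/19669 → turn -1·90°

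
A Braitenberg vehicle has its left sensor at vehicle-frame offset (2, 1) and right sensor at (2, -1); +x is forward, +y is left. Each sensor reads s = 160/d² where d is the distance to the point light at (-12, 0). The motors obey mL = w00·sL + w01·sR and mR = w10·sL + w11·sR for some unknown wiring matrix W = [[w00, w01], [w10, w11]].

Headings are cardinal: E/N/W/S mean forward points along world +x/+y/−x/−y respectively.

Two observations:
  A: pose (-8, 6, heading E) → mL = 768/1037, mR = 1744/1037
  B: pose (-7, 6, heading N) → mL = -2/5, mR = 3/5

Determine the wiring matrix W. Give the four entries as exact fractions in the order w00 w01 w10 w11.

obs A: pose=(-8,6,E) → sL=32/17, sR=160/61, mL=768/1037, mR=1744/1037
obs B: pose=(-7,6,N) → sL=2, sR=8/5, mL=-2/5, mR=3/5
sensor matrix S = [[32/17, 160/61], [2, 8/5]]; det S = -11584/5185
solve [mL_A; mL_B] = S·[w00; w01] and [mR_A; mR_B] = S·[w10; w11]:
  w00 = -1, w01 = 1, w10 = -1/2, w11 = 1

-1 1 -1/2 1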